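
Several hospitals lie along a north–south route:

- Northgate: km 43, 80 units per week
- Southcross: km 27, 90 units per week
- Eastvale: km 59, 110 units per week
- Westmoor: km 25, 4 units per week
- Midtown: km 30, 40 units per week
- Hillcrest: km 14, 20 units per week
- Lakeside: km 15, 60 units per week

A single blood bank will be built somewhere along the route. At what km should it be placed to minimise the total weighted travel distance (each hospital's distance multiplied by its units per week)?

x = 30

For a sum of weighted absolute distances on a line, the optimum is the weighted median (not the mean). Total weight W = 404; half-weight = 202.
Sort by position and accumulate weight:
  km 14 (Hillcrest, w=20) → cum 20
  km 15 (Lakeside, w=60) → cum 80
  km 25 (Westmoor, w=4) → cum 84
  km 27 (Southcross, w=90) → cum 174
  km 30 (Midtown, w=40) → cum 214  ≥ 202 → median here
  km 43 (Northgate, w=80) → cum 294
  km 59 (Eastvale, w=110) → cum 404
Optimal location: km 30.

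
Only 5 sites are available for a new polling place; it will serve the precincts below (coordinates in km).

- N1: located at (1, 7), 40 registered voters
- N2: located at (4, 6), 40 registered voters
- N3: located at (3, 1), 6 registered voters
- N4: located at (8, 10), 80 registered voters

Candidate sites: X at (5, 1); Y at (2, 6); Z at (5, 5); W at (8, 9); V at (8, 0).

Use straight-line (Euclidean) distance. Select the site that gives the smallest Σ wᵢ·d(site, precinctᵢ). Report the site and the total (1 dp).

Total weighted distance at each candidate:
  X (5, 1): total = 1263.4
  Y (2, 6): total = 744.1
  Z (5, 5): total = 728.8
  W (8, 9): total = 627.8
  V (8, 0): total = 1515.0
Minimum is at W with total 627.8 km.

W, total 627.8 km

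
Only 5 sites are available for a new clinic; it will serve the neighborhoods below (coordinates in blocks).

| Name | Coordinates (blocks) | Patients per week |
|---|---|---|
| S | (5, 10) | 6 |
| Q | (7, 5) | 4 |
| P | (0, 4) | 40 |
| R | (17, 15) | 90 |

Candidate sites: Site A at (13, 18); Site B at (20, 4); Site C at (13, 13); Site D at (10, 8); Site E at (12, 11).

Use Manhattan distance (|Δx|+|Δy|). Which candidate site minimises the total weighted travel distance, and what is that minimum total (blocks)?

Site C, total 1542 blocks

Total weighted distance at each candidate:
  Site A (13, 18): total = 1882
  Site B (20, 4): total = 2242
  Site C (13, 13): total = 1542
  Site D (10, 8): total = 1886
  Site E (12, 11): total = 1662
Minimum is at Site C with total 1542 blocks.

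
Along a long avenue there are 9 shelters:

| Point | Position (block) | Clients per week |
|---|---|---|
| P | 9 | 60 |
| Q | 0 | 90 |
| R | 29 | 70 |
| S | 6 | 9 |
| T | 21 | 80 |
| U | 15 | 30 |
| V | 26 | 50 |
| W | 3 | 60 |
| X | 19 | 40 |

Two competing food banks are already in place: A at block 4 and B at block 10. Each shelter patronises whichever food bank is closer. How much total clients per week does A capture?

159

The indifferent point is the midpoint (4+10)/2 = 7; shelters left of it (closer to A at 4) go to A, those right go to B.
  Q at 0 (w=90) → A
  W at 3 (w=60) → A
  S at 6 (w=9) → A
  P at 9 (w=60) → B
  U at 15 (w=30) → B
  X at 19 (w=40) → B
  T at 21 (w=80) → B
  V at 26 (w=50) → B
  R at 29 (w=70) → B
A captures 159; B captures 330.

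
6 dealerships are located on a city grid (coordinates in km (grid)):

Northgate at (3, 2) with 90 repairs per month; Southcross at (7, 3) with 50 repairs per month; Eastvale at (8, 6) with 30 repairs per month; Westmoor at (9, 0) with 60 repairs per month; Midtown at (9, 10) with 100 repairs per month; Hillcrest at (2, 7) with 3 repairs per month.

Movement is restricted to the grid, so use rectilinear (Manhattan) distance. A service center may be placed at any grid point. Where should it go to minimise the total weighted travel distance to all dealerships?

Manhattan distance separates: Σwᵢ(|x−xᵢ|+|y−yᵢ|) = Σwᵢ|x−xᵢ| + Σwᵢ|y−yᵢ|, so x and y are optimised independently as 1-D weighted medians.
Total weight W = 333; half = 166.5.
x-coordinate, sorted with cumulative weight:
  x=2 (Hillcrest, w=3) cum 3
  x=3 (Northgate, w=90) cum 93
  x=7 (Southcross, w=50) cum 143
  x=8 (Eastvale, w=30) cum 173  ← median
  x=9 (Westmoor, w=60) cum 233
  x=9 (Midtown, w=100) cum 333
⇒ x* = 8
y-coordinate, sorted with cumulative weight:
  y=0 (Westmoor, w=60) cum 60
  y=2 (Northgate, w=90) cum 150
  y=3 (Southcross, w=50) cum 200  ← median
  y=6 (Eastvale, w=30) cum 230
  y=7 (Hillcrest, w=3) cum 233
  y=10 (Midtown, w=100) cum 333
⇒ y* = 3

(8, 3)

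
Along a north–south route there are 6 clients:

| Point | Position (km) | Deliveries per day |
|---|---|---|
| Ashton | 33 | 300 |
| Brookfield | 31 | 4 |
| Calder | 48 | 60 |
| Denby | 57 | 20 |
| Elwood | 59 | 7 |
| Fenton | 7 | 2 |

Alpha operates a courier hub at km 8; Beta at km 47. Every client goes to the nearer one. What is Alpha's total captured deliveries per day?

2

The indifferent point is the midpoint (8+47)/2 = 27.5; clients left of it (closer to Alpha at 8) go to Alpha, those right go to Beta.
  Fenton at 7 (w=2) → Alpha
  Brookfield at 31 (w=4) → Beta
  Ashton at 33 (w=300) → Beta
  Calder at 48 (w=60) → Beta
  Denby at 57 (w=20) → Beta
  Elwood at 59 (w=7) → Beta
Alpha captures 2; Beta captures 391.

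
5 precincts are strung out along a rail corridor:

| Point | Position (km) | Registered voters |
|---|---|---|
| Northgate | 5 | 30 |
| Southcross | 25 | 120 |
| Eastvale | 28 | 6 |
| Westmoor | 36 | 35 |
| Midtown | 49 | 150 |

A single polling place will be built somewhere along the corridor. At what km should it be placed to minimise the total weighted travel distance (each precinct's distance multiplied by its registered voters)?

For a sum of weighted absolute distances on a line, the optimum is the weighted median (not the mean). Total weight W = 341; half-weight = 170.5.
Sort by position and accumulate weight:
  km 5 (Northgate, w=30) → cum 30
  km 25 (Southcross, w=120) → cum 150
  km 28 (Eastvale, w=6) → cum 156
  km 36 (Westmoor, w=35) → cum 191  ≥ 170.5 → median here
  km 49 (Midtown, w=150) → cum 341
Optimal location: km 36.

x = 36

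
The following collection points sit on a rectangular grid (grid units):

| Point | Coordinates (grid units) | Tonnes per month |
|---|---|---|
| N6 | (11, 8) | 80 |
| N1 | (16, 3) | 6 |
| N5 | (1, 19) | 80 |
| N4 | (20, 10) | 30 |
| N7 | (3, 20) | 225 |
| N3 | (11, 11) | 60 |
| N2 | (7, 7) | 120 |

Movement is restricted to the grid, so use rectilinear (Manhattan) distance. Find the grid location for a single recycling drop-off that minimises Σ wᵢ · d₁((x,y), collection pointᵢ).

Manhattan distance separates: Σwᵢ(|x−xᵢ|+|y−yᵢ|) = Σwᵢ|x−xᵢ| + Σwᵢ|y−yᵢ|, so x and y are optimised independently as 1-D weighted medians.
Total weight W = 601; half = 300.5.
x-coordinate, sorted with cumulative weight:
  x=1 (N5, w=80) cum 80
  x=3 (N7, w=225) cum 305  ← median
  x=7 (N2, w=120) cum 425
  x=11 (N6, w=80) cum 505
  x=11 (N3, w=60) cum 565
  x=16 (N1, w=6) cum 571
  x=20 (N4, w=30) cum 601
⇒ x* = 3
y-coordinate, sorted with cumulative weight:
  y=3 (N1, w=6) cum 6
  y=7 (N2, w=120) cum 126
  y=8 (N6, w=80) cum 206
  y=10 (N4, w=30) cum 236
  y=11 (N3, w=60) cum 296
  y=19 (N5, w=80) cum 376  ← median
  y=20 (N7, w=225) cum 601
⇒ y* = 19

(3, 19)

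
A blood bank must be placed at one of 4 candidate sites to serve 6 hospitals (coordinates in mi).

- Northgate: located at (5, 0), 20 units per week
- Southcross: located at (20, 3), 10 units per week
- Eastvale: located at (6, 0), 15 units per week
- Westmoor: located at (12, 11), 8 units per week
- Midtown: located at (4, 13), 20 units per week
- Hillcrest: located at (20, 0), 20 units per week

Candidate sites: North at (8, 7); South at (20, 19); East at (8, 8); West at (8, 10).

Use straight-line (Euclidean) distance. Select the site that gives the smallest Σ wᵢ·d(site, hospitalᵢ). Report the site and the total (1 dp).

Total weighted distance at each candidate:
  North (8, 7): total = 855.3
  South (20, 19): total = 1810.4
  East (8, 8): total = 881.1
  West (8, 10): total = 946.1
Minimum is at North with total 855.3 mi.

North, total 855.3 mi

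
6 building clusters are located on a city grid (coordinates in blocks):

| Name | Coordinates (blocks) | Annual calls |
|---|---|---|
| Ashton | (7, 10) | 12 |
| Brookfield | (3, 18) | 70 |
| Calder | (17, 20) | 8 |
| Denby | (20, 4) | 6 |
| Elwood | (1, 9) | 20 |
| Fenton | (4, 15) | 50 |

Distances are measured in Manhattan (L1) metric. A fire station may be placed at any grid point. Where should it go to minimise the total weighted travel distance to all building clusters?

Manhattan distance separates: Σwᵢ(|x−xᵢ|+|y−yᵢ|) = Σwᵢ|x−xᵢ| + Σwᵢ|y−yᵢ|, so x and y are optimised independently as 1-D weighted medians.
Total weight W = 166; half = 83.
x-coordinate, sorted with cumulative weight:
  x=1 (Elwood, w=20) cum 20
  x=3 (Brookfield, w=70) cum 90  ← median
  x=4 (Fenton, w=50) cum 140
  x=7 (Ashton, w=12) cum 152
  x=17 (Calder, w=8) cum 160
  x=20 (Denby, w=6) cum 166
⇒ x* = 3
y-coordinate, sorted with cumulative weight:
  y=4 (Denby, w=6) cum 6
  y=9 (Elwood, w=20) cum 26
  y=10 (Ashton, w=12) cum 38
  y=15 (Fenton, w=50) cum 88  ← median
  y=18 (Brookfield, w=70) cum 158
  y=20 (Calder, w=8) cum 166
⇒ y* = 15

(3, 15)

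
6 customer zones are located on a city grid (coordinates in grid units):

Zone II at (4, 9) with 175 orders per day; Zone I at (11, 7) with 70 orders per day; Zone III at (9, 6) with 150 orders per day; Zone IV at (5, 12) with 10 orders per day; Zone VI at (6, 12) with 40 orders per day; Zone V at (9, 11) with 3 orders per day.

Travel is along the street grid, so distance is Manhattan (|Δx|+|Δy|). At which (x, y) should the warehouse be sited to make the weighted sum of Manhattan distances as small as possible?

Manhattan distance separates: Σwᵢ(|x−xᵢ|+|y−yᵢ|) = Σwᵢ|x−xᵢ| + Σwᵢ|y−yᵢ|, so x and y are optimised independently as 1-D weighted medians.
Total weight W = 448; half = 224.
x-coordinate, sorted with cumulative weight:
  x=4 (Zone II, w=175) cum 175
  x=5 (Zone IV, w=10) cum 185
  x=6 (Zone VI, w=40) cum 225  ← median
  x=9 (Zone III, w=150) cum 375
  x=9 (Zone V, w=3) cum 378
  x=11 (Zone I, w=70) cum 448
⇒ x* = 6
y-coordinate, sorted with cumulative weight:
  y=6 (Zone III, w=150) cum 150
  y=7 (Zone I, w=70) cum 220
  y=9 (Zone II, w=175) cum 395  ← median
  y=11 (Zone V, w=3) cum 398
  y=12 (Zone IV, w=10) cum 408
  y=12 (Zone VI, w=40) cum 448
⇒ y* = 9

(6, 9)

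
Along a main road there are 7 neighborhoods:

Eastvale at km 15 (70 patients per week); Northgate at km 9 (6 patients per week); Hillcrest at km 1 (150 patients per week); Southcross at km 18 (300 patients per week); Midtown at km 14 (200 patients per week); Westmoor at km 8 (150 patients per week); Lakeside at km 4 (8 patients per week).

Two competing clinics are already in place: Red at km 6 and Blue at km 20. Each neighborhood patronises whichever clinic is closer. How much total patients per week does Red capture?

The indifferent point is the midpoint (6+20)/2 = 13; neighborhoods left of it (closer to Red at 6) go to Red, those right go to Blue.
  Hillcrest at 1 (w=150) → Red
  Lakeside at 4 (w=8) → Red
  Westmoor at 8 (w=150) → Red
  Northgate at 9 (w=6) → Red
  Midtown at 14 (w=200) → Blue
  Eastvale at 15 (w=70) → Blue
  Southcross at 18 (w=300) → Blue
Red captures 314; Blue captures 570.

314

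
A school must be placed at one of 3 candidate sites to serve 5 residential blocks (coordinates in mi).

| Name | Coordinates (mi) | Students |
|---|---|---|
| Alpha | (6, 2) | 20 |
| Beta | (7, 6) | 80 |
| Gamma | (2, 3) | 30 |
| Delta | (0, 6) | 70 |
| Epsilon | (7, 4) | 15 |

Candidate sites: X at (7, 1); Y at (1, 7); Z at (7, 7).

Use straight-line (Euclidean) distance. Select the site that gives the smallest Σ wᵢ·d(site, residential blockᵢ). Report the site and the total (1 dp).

Total weighted distance at each candidate:
  X (7, 1): total = 1237.0
  Y (1, 7): total = 951.4
  Z (7, 7): total = 914.0
Minimum is at Z with total 914.0 mi.

Z, total 914.0 mi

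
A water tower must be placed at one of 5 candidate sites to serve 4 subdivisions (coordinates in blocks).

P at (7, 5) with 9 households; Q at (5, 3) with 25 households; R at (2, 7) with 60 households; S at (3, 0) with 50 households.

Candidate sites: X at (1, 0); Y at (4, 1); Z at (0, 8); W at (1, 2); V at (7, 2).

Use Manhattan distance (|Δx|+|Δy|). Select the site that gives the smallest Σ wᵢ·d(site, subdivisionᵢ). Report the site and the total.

Total weighted distance at each candidate:
  X (1, 0): total = 854
  Y (4, 1): total = 718
  Z (0, 8): total = 1070
  W (1, 2): total = 766
  V (7, 2): total = 1002
Minimum is at Y with total 718 blocks.

Y, total 718 blocks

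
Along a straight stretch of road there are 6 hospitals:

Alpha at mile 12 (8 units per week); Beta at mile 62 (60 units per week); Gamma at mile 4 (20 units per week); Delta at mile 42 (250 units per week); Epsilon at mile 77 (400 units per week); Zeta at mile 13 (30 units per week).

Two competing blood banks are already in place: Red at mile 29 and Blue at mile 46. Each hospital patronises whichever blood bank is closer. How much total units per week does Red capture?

The indifferent point is the midpoint (29+46)/2 = 37.5; hospitals left of it (closer to Red at 29) go to Red, those right go to Blue.
  Gamma at 4 (w=20) → Red
  Alpha at 12 (w=8) → Red
  Zeta at 13 (w=30) → Red
  Delta at 42 (w=250) → Blue
  Beta at 62 (w=60) → Blue
  Epsilon at 77 (w=400) → Blue
Red captures 58; Blue captures 710.

58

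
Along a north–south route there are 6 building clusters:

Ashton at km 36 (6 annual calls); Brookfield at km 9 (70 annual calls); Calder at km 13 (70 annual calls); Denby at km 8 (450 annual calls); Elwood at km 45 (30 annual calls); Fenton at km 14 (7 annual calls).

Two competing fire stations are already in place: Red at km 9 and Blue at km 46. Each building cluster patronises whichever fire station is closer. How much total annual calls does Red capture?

597

The indifferent point is the midpoint (9+46)/2 = 27.5; building clusters left of it (closer to Red at 9) go to Red, those right go to Blue.
  Denby at 8 (w=450) → Red
  Brookfield at 9 (w=70) → Red
  Calder at 13 (w=70) → Red
  Fenton at 14 (w=7) → Red
  Ashton at 36 (w=6) → Blue
  Elwood at 45 (w=30) → Blue
Red captures 597; Blue captures 36.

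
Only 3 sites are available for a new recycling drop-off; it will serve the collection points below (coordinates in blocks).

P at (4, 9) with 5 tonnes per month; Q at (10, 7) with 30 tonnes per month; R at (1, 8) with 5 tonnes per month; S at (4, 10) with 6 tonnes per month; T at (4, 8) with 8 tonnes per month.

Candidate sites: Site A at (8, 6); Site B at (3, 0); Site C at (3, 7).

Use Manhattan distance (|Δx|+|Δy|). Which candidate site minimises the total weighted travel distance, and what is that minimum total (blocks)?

Site A, total 266 blocks

Total weighted distance at each candidate:
  Site A (8, 6): total = 266
  Site B (3, 0): total = 658
  Site C (3, 7): total = 280
Minimum is at Site A with total 266 blocks.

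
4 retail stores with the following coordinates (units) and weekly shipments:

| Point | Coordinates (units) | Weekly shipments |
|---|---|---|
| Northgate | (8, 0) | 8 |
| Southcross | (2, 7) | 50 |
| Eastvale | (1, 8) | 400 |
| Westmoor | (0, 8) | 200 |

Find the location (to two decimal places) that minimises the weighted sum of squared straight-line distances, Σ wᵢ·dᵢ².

The minimiser of Σwᵢ‖p−pᵢ‖² is the weighted centroid p* = (Σwᵢpᵢ)/(Σwᵢ).
Σwᵢ = 658.
Σwᵢxᵢ = 8·8 + 50·2 + 400·1 + 200·0 = 564.
Σwᵢyᵢ = 8·0 + 50·7 + 400·8 + 200·8 = 5150.
x* = 564/658 = 0.86, y* = 5150/658 = 7.83.

(0.86, 7.83)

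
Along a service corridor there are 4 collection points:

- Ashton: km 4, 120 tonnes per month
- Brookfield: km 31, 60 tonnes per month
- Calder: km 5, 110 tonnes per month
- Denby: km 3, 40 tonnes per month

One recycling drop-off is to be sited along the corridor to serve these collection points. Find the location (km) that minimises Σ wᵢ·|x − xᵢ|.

For a sum of weighted absolute distances on a line, the optimum is the weighted median (not the mean). Total weight W = 330; half-weight = 165.
Sort by position and accumulate weight:
  km 3 (Denby, w=40) → cum 40
  km 4 (Ashton, w=120) → cum 160
  km 5 (Calder, w=110) → cum 270  ≥ 165 → median here
  km 31 (Brookfield, w=60) → cum 330
Optimal location: km 5.

x = 5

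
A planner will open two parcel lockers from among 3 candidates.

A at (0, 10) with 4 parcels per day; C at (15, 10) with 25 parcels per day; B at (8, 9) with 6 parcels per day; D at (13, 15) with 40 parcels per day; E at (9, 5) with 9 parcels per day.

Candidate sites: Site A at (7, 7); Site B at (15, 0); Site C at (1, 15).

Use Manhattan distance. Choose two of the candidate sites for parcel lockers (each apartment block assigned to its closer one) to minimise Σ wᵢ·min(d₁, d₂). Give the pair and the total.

Evaluate every pair (each demand assigned to the nearer of the two):
  {Site A, Site C}: total = 833
  {Site A, Site B}: total = 904
  {Site B, Site C}: total = 931
Best pair: {Site A, Site C} with total 833.

{Site A, Site C}, total 833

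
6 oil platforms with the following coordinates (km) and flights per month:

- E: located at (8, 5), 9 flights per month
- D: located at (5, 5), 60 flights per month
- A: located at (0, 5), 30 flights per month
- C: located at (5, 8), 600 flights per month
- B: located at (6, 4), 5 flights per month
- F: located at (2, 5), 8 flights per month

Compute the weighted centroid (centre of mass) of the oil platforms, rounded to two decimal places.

The minimiser of Σwᵢ‖p−pᵢ‖² is the weighted centroid p* = (Σwᵢpᵢ)/(Σwᵢ).
Σwᵢ = 712.
Σwᵢxᵢ = 9·8 + 60·5 + 30·0 + 600·5 + 5·6 + 8·2 = 3418.
Σwᵢyᵢ = 9·5 + 60·5 + 30·5 + 600·8 + 5·4 + 8·5 = 5355.
x* = 3418/712 = 4.80, y* = 5355/712 = 7.52.

(4.80, 7.52)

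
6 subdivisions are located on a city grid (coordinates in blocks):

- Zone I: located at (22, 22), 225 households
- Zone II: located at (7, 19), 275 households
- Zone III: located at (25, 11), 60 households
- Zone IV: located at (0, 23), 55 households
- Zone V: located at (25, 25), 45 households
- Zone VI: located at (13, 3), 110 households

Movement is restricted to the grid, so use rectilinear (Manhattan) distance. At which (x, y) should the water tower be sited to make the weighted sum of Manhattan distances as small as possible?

(13, 19)

Manhattan distance separates: Σwᵢ(|x−xᵢ|+|y−yᵢ|) = Σwᵢ|x−xᵢ| + Σwᵢ|y−yᵢ|, so x and y are optimised independently as 1-D weighted medians.
Total weight W = 770; half = 385.
x-coordinate, sorted with cumulative weight:
  x=0 (Zone IV, w=55) cum 55
  x=7 (Zone II, w=275) cum 330
  x=13 (Zone VI, w=110) cum 440  ← median
  x=22 (Zone I, w=225) cum 665
  x=25 (Zone III, w=60) cum 725
  x=25 (Zone V, w=45) cum 770
⇒ x* = 13
y-coordinate, sorted with cumulative weight:
  y=3 (Zone VI, w=110) cum 110
  y=11 (Zone III, w=60) cum 170
  y=19 (Zone II, w=275) cum 445  ← median
  y=22 (Zone I, w=225) cum 670
  y=23 (Zone IV, w=55) cum 725
  y=25 (Zone V, w=45) cum 770
⇒ y* = 19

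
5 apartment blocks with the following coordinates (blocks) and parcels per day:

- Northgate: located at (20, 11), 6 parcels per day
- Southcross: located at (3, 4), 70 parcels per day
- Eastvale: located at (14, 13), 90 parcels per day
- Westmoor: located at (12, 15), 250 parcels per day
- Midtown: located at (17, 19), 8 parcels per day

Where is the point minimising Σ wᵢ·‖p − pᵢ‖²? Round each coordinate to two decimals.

(11.15, 12.78)

The minimiser of Σwᵢ‖p−pᵢ‖² is the weighted centroid p* = (Σwᵢpᵢ)/(Σwᵢ).
Σwᵢ = 424.
Σwᵢxᵢ = 6·20 + 70·3 + 90·14 + 250·12 + 8·17 = 4726.
Σwᵢyᵢ = 6·11 + 70·4 + 90·13 + 250·15 + 8·19 = 5418.
x* = 4726/424 = 11.15, y* = 5418/424 = 12.78.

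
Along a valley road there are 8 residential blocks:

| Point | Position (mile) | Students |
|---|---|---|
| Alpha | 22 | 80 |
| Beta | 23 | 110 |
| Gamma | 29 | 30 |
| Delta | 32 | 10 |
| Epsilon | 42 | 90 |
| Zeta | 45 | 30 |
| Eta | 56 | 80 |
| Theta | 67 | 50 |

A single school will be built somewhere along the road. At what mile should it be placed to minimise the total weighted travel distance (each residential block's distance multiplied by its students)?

x = 42

For a sum of weighted absolute distances on a line, the optimum is the weighted median (not the mean). Total weight W = 480; half-weight = 240.
Sort by position and accumulate weight:
  mile 22 (Alpha, w=80) → cum 80
  mile 23 (Beta, w=110) → cum 190
  mile 29 (Gamma, w=30) → cum 220
  mile 32 (Delta, w=10) → cum 230
  mile 42 (Epsilon, w=90) → cum 320  ≥ 240 → median here
  mile 45 (Zeta, w=30) → cum 350
  mile 56 (Eta, w=80) → cum 430
  mile 67 (Theta, w=50) → cum 480
Optimal location: mile 42.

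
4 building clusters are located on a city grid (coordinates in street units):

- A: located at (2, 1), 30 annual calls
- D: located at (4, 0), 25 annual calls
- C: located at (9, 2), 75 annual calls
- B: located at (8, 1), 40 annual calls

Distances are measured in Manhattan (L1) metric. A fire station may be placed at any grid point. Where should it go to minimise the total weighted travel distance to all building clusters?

(8, 1)

Manhattan distance separates: Σwᵢ(|x−xᵢ|+|y−yᵢ|) = Σwᵢ|x−xᵢ| + Σwᵢ|y−yᵢ|, so x and y are optimised independently as 1-D weighted medians.
Total weight W = 170; half = 85.
x-coordinate, sorted with cumulative weight:
  x=2 (A, w=30) cum 30
  x=4 (D, w=25) cum 55
  x=8 (B, w=40) cum 95  ← median
  x=9 (C, w=75) cum 170
⇒ x* = 8
y-coordinate, sorted with cumulative weight:
  y=0 (D, w=25) cum 25
  y=1 (A, w=30) cum 55
  y=1 (B, w=40) cum 95  ← median
  y=2 (C, w=75) cum 170
⇒ y* = 1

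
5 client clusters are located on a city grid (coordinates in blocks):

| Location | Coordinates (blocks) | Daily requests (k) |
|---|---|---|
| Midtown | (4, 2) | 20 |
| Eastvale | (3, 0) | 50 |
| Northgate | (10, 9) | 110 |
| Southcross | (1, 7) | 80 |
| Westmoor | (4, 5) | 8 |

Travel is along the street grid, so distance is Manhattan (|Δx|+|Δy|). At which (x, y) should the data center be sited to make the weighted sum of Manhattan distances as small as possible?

(4, 7)

Manhattan distance separates: Σwᵢ(|x−xᵢ|+|y−yᵢ|) = Σwᵢ|x−xᵢ| + Σwᵢ|y−yᵢ|, so x and y are optimised independently as 1-D weighted medians.
Total weight W = 268; half = 134.
x-coordinate, sorted with cumulative weight:
  x=1 (Southcross, w=80) cum 80
  x=3 (Eastvale, w=50) cum 130
  x=4 (Midtown, w=20) cum 150  ← median
  x=4 (Westmoor, w=8) cum 158
  x=10 (Northgate, w=110) cum 268
⇒ x* = 4
y-coordinate, sorted with cumulative weight:
  y=0 (Eastvale, w=50) cum 50
  y=2 (Midtown, w=20) cum 70
  y=5 (Westmoor, w=8) cum 78
  y=7 (Southcross, w=80) cum 158  ← median
  y=9 (Northgate, w=110) cum 268
⇒ y* = 7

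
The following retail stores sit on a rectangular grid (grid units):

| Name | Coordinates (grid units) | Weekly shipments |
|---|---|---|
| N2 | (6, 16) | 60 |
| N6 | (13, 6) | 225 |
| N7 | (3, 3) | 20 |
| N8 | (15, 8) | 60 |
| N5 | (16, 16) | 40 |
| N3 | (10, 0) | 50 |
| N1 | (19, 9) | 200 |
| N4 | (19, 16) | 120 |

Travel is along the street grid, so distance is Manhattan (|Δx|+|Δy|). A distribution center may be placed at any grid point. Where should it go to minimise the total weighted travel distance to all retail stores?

Manhattan distance separates: Σwᵢ(|x−xᵢ|+|y−yᵢ|) = Σwᵢ|x−xᵢ| + Σwᵢ|y−yᵢ|, so x and y are optimised independently as 1-D weighted medians.
Total weight W = 775; half = 387.5.
x-coordinate, sorted with cumulative weight:
  x=3 (N7, w=20) cum 20
  x=6 (N2, w=60) cum 80
  x=10 (N3, w=50) cum 130
  x=13 (N6, w=225) cum 355
  x=15 (N8, w=60) cum 415  ← median
  x=16 (N5, w=40) cum 455
  x=19 (N1, w=200) cum 655
  x=19 (N4, w=120) cum 775
⇒ x* = 15
y-coordinate, sorted with cumulative weight:
  y=0 (N3, w=50) cum 50
  y=3 (N7, w=20) cum 70
  y=6 (N6, w=225) cum 295
  y=8 (N8, w=60) cum 355
  y=9 (N1, w=200) cum 555  ← median
  y=16 (N2, w=60) cum 615
  y=16 (N5, w=40) cum 655
  y=16 (N4, w=120) cum 775
⇒ y* = 9

(15, 9)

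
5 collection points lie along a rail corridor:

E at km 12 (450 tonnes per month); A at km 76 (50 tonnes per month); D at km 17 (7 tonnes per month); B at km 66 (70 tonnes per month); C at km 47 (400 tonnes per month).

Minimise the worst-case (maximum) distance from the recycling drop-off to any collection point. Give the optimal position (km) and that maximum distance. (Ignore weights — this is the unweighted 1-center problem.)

location 44, max distance 32

The 1-center on a line is the midpoint of the two extreme points: leftmost at 12, rightmost at 76.
Optimal location = (12 + 76)/2 = 44; maximum distance = (76 − 12)/2 = 32.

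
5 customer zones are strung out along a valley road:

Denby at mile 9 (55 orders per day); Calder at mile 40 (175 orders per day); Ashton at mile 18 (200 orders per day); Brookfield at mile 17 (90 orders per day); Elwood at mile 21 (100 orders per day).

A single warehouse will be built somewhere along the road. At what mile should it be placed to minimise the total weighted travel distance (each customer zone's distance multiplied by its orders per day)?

For a sum of weighted absolute distances on a line, the optimum is the weighted median (not the mean). Total weight W = 620; half-weight = 310.
Sort by position and accumulate weight:
  mile 9 (Denby, w=55) → cum 55
  mile 17 (Brookfield, w=90) → cum 145
  mile 18 (Ashton, w=200) → cum 345  ≥ 310 → median here
  mile 21 (Elwood, w=100) → cum 445
  mile 40 (Calder, w=175) → cum 620
Optimal location: mile 18.

x = 18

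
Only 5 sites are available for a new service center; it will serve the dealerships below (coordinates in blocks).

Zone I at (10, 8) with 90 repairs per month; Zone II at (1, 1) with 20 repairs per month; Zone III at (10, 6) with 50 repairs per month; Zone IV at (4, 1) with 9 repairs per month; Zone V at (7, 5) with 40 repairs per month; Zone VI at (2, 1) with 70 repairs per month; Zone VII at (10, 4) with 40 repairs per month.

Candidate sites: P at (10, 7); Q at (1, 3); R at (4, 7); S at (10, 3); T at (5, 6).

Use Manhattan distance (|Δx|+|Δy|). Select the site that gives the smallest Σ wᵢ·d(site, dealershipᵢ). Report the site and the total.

S, total 1832 blocks

Total weighted distance at each candidate:
  P (10, 7): total = 1848
  Q (1, 3): total = 2875
  R (4, 7): total = 2334
  S (10, 3): total = 1832
  T (5, 6): total = 2074
Minimum is at S with total 1832 blocks.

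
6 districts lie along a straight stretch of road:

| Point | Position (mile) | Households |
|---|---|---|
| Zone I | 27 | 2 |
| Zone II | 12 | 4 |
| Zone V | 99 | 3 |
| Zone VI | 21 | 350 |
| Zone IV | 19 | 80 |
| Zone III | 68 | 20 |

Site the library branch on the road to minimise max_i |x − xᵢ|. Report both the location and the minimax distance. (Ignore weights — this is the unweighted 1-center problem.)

The 1-center on a line is the midpoint of the two extreme points: leftmost at 12, rightmost at 99.
Optimal location = (12 + 99)/2 = 55.5; maximum distance = (99 − 12)/2 = 43.5.

location 55.5, max distance 43.5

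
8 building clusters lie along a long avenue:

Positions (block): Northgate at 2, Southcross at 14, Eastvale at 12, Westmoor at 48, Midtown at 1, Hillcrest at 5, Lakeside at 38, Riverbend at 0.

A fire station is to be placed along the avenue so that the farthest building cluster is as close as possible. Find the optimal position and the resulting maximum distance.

The 1-center on a line is the midpoint of the two extreme points: leftmost at 0, rightmost at 48.
Optimal location = (0 + 48)/2 = 24; maximum distance = (48 − 0)/2 = 24.

location 24, max distance 24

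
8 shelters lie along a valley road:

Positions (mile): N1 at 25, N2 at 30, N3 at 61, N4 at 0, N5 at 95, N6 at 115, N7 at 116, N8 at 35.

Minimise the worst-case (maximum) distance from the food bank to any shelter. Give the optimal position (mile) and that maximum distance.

location 58, max distance 58

The 1-center on a line is the midpoint of the two extreme points: leftmost at 0, rightmost at 116.
Optimal location = (0 + 116)/2 = 58; maximum distance = (116 − 0)/2 = 58.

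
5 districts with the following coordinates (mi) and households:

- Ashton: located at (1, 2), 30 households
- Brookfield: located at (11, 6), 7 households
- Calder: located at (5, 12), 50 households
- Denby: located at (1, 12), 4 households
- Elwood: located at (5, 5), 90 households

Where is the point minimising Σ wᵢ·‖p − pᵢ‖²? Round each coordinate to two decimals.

(4.48, 6.63)

The minimiser of Σwᵢ‖p−pᵢ‖² is the weighted centroid p* = (Σwᵢpᵢ)/(Σwᵢ).
Σwᵢ = 181.
Σwᵢxᵢ = 30·1 + 7·11 + 50·5 + 4·1 + 90·5 = 811.
Σwᵢyᵢ = 30·2 + 7·6 + 50·12 + 4·12 + 90·5 = 1200.
x* = 811/181 = 4.48, y* = 1200/181 = 6.63.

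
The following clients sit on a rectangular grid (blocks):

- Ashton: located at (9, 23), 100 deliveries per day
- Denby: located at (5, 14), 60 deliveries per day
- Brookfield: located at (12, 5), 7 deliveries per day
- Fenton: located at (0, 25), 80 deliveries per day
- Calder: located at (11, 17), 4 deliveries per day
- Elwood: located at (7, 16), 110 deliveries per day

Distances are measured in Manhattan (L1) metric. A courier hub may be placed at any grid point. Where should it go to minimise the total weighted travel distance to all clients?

(7, 17)

Manhattan distance separates: Σwᵢ(|x−xᵢ|+|y−yᵢ|) = Σwᵢ|x−xᵢ| + Σwᵢ|y−yᵢ|, so x and y are optimised independently as 1-D weighted medians.
Total weight W = 361; half = 180.5.
x-coordinate, sorted with cumulative weight:
  x=0 (Fenton, w=80) cum 80
  x=5 (Denby, w=60) cum 140
  x=7 (Elwood, w=110) cum 250  ← median
  x=9 (Ashton, w=100) cum 350
  x=11 (Calder, w=4) cum 354
  x=12 (Brookfield, w=7) cum 361
⇒ x* = 7
y-coordinate, sorted with cumulative weight:
  y=5 (Brookfield, w=7) cum 7
  y=14 (Denby, w=60) cum 67
  y=16 (Elwood, w=110) cum 177
  y=17 (Calder, w=4) cum 181  ← median
  y=23 (Ashton, w=100) cum 281
  y=25 (Fenton, w=80) cum 361
⇒ y* = 17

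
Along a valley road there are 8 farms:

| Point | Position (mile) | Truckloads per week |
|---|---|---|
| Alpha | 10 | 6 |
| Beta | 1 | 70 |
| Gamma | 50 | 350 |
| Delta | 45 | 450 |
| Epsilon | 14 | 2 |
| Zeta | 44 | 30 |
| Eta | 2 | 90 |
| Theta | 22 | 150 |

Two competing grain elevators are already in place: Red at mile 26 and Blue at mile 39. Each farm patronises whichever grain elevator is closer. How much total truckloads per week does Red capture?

The indifferent point is the midpoint (26+39)/2 = 32.5; farms left of it (closer to Red at 26) go to Red, those right go to Blue.
  Beta at 1 (w=70) → Red
  Eta at 2 (w=90) → Red
  Alpha at 10 (w=6) → Red
  Epsilon at 14 (w=2) → Red
  Theta at 22 (w=150) → Red
  Zeta at 44 (w=30) → Blue
  Delta at 45 (w=450) → Blue
  Gamma at 50 (w=350) → Blue
Red captures 318; Blue captures 830.

318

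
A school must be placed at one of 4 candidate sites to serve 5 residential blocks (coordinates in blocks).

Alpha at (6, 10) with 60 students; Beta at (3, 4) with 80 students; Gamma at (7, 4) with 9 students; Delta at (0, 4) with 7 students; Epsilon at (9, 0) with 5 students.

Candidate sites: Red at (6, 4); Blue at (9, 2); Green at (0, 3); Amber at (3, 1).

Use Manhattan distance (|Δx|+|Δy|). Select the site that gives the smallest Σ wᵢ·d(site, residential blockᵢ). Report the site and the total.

Red, total 686 blocks

Total weighted distance at each candidate:
  Red (6, 4): total = 686
  Blue (9, 2): total = 1423
  Green (0, 3): total = 1239
  Amber (3, 1): total = 1100
Minimum is at Red with total 686 blocks.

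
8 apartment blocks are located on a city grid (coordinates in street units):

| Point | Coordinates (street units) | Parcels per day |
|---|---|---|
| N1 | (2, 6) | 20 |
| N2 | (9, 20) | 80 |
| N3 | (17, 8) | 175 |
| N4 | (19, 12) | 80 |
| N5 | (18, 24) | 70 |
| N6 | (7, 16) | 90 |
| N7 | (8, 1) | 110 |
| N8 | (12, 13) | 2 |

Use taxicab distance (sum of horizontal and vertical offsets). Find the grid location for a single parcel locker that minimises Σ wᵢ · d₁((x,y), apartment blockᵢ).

(17, 12)

Manhattan distance separates: Σwᵢ(|x−xᵢ|+|y−yᵢ|) = Σwᵢ|x−xᵢ| + Σwᵢ|y−yᵢ|, so x and y are optimised independently as 1-D weighted medians.
Total weight W = 627; half = 313.5.
x-coordinate, sorted with cumulative weight:
  x=2 (N1, w=20) cum 20
  x=7 (N6, w=90) cum 110
  x=8 (N7, w=110) cum 220
  x=9 (N2, w=80) cum 300
  x=12 (N8, w=2) cum 302
  x=17 (N3, w=175) cum 477  ← median
  x=18 (N5, w=70) cum 547
  x=19 (N4, w=80) cum 627
⇒ x* = 17
y-coordinate, sorted with cumulative weight:
  y=1 (N7, w=110) cum 110
  y=6 (N1, w=20) cum 130
  y=8 (N3, w=175) cum 305
  y=12 (N4, w=80) cum 385  ← median
  y=13 (N8, w=2) cum 387
  y=16 (N6, w=90) cum 477
  y=20 (N2, w=80) cum 557
  y=24 (N5, w=70) cum 627
⇒ y* = 12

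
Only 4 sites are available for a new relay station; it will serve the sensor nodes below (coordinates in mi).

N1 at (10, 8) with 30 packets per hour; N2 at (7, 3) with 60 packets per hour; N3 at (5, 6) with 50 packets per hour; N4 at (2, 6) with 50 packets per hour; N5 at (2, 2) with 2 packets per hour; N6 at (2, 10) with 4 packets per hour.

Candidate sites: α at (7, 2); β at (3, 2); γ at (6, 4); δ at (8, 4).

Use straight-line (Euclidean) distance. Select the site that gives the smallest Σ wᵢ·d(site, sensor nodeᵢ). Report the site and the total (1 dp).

γ, total 627.8 mi

Total weighted distance at each candidate:
  α (7, 2): total = 852.7
  β (3, 2): total = 988.0
  γ (6, 4): total = 627.8
  δ (8, 4): total = 762.1
Minimum is at γ with total 627.8 mi.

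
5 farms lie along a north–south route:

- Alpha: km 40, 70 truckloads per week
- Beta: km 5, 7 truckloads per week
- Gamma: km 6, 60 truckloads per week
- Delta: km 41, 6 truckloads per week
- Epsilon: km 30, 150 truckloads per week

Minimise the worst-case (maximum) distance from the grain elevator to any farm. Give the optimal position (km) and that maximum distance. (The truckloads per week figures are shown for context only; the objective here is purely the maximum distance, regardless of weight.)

The 1-center on a line is the midpoint of the two extreme points: leftmost at 5, rightmost at 41.
Optimal location = (5 + 41)/2 = 23; maximum distance = (41 − 5)/2 = 18.

location 23, max distance 18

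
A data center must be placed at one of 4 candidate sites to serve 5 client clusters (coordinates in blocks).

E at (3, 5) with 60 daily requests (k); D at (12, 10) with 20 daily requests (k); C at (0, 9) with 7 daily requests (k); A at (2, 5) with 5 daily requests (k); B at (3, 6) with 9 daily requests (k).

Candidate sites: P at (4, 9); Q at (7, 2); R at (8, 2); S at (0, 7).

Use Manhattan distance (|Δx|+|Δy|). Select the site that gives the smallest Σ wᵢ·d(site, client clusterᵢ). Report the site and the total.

P, total 574 blocks

Total weighted distance at each candidate:
  P (4, 9): total = 574
  Q (7, 2): total = 890
  R (8, 2): total = 951
  S (0, 7): total = 670
Minimum is at P with total 574 blocks.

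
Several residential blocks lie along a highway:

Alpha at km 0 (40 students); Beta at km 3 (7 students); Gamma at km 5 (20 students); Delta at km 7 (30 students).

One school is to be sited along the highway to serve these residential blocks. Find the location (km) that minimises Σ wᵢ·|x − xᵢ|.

x = 5

For a sum of weighted absolute distances on a line, the optimum is the weighted median (not the mean). Total weight W = 97; half-weight = 48.5.
Sort by position and accumulate weight:
  km 0 (Alpha, w=40) → cum 40
  km 3 (Beta, w=7) → cum 47
  km 5 (Gamma, w=20) → cum 67  ≥ 48.5 → median here
  km 7 (Delta, w=30) → cum 97
Optimal location: km 5.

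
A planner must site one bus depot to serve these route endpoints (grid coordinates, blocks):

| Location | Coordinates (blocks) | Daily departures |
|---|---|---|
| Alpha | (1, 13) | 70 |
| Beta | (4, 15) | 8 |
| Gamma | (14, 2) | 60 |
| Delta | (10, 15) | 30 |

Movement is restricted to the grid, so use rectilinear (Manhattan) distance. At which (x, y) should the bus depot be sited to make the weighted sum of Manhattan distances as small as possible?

(10, 13)

Manhattan distance separates: Σwᵢ(|x−xᵢ|+|y−yᵢ|) = Σwᵢ|x−xᵢ| + Σwᵢ|y−yᵢ|, so x and y are optimised independently as 1-D weighted medians.
Total weight W = 168; half = 84.
x-coordinate, sorted with cumulative weight:
  x=1 (Alpha, w=70) cum 70
  x=4 (Beta, w=8) cum 78
  x=10 (Delta, w=30) cum 108  ← median
  x=14 (Gamma, w=60) cum 168
⇒ x* = 10
y-coordinate, sorted with cumulative weight:
  y=2 (Gamma, w=60) cum 60
  y=13 (Alpha, w=70) cum 130  ← median
  y=15 (Beta, w=8) cum 138
  y=15 (Delta, w=30) cum 168
⇒ y* = 13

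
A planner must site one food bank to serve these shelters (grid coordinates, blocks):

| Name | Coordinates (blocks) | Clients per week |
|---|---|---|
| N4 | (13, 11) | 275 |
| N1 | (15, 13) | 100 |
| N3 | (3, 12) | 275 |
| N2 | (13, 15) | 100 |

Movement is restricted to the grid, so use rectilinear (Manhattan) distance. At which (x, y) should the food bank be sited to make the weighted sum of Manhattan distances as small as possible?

Manhattan distance separates: Σwᵢ(|x−xᵢ|+|y−yᵢ|) = Σwᵢ|x−xᵢ| + Σwᵢ|y−yᵢ|, so x and y are optimised independently as 1-D weighted medians.
Total weight W = 750; half = 375.
x-coordinate, sorted with cumulative weight:
  x=3 (N3, w=275) cum 275
  x=13 (N4, w=275) cum 550  ← median
  x=13 (N2, w=100) cum 650
  x=15 (N1, w=100) cum 750
⇒ x* = 13
y-coordinate, sorted with cumulative weight:
  y=11 (N4, w=275) cum 275
  y=12 (N3, w=275) cum 550  ← median
  y=13 (N1, w=100) cum 650
  y=15 (N2, w=100) cum 750
⇒ y* = 12

(13, 12)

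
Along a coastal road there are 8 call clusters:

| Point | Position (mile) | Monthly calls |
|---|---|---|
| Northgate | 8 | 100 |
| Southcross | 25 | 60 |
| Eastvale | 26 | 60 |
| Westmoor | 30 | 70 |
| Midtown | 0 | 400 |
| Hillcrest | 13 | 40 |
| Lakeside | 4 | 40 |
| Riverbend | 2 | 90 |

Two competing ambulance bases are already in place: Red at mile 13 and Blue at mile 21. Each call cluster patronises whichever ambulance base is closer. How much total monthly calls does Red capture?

The indifferent point is the midpoint (13+21)/2 = 17; call clusters left of it (closer to Red at 13) go to Red, those right go to Blue.
  Midtown at 0 (w=400) → Red
  Riverbend at 2 (w=90) → Red
  Lakeside at 4 (w=40) → Red
  Northgate at 8 (w=100) → Red
  Hillcrest at 13 (w=40) → Red
  Southcross at 25 (w=60) → Blue
  Eastvale at 26 (w=60) → Blue
  Westmoor at 30 (w=70) → Blue
Red captures 670; Blue captures 190.

670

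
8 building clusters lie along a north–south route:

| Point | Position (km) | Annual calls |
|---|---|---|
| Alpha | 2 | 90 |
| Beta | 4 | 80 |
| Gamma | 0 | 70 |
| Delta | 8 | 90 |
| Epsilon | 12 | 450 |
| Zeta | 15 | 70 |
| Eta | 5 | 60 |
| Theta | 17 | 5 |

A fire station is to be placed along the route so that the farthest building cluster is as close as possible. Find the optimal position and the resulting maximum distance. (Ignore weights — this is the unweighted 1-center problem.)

The 1-center on a line is the midpoint of the two extreme points: leftmost at 0, rightmost at 17.
Optimal location = (0 + 17)/2 = 8.5; maximum distance = (17 − 0)/2 = 8.5.

location 8.5, max distance 8.5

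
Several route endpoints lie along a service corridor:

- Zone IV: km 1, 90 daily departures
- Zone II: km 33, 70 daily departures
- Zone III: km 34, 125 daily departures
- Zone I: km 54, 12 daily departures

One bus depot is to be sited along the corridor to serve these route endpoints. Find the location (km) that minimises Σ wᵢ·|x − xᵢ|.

x = 33

For a sum of weighted absolute distances on a line, the optimum is the weighted median (not the mean). Total weight W = 297; half-weight = 148.5.
Sort by position and accumulate weight:
  km 1 (Zone IV, w=90) → cum 90
  km 33 (Zone II, w=70) → cum 160  ≥ 148.5 → median here
  km 34 (Zone III, w=125) → cum 285
  km 54 (Zone I, w=12) → cum 297
Optimal location: km 33.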